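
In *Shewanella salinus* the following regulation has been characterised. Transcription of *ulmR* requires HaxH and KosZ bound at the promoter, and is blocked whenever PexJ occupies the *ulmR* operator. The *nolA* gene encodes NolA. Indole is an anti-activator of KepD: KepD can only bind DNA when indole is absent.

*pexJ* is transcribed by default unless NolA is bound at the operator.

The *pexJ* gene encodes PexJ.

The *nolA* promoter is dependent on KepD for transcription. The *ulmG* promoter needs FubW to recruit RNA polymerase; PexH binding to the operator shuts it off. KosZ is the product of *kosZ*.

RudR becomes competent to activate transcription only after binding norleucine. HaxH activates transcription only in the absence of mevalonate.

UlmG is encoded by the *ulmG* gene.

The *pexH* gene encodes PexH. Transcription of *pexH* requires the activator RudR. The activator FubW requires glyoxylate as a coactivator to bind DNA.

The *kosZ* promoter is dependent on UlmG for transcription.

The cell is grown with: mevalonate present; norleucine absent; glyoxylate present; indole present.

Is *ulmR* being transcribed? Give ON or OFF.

Mevalonate is present, so HaxH is inactive.
Indole is present, so KepD is inactive.
Required activator KepD is absent, so *nolA* is not transcribed.
So NolA is not produced.
With no repressor bound, *pexJ* is transcribed.
So PexJ is produced and active.
Norleucine is absent, so RudR is inactive.
Required activator RudR is absent, so *pexH* is not transcribed.
So PexH is not produced.
Glyoxylate is present, so FubW is active.
No repressor is bound and FubW is active, so *ulmG* is transcribed.
So UlmG is produced and active.
No repressor is bound and UlmG is active, so *kosZ* is transcribed.
So KosZ is produced and active.
With repressor PexJ bound, *ulmR* is not transcribed.

OFF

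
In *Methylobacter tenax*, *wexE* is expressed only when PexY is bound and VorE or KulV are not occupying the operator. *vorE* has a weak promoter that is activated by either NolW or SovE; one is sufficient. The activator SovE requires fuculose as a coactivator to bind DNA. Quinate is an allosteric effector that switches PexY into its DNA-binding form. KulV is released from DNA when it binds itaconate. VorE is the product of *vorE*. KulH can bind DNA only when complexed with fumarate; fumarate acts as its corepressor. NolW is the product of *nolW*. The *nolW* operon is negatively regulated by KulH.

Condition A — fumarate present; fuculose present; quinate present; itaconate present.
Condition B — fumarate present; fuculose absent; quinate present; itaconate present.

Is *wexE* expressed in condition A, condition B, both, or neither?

B only

Condition A:
Fumarate is present, so KulH is active.
With repressor KulH bound, *nolW* is not transcribed.
So NolW is not produced.
Fuculose is present, so SovE is active.
Activator SovE is present, so *vorE* is transcribed.
So VorE is produced and active.
Quinate is present, so PexY is active.
Itaconate is present, so KulV is inactive.
With repressor VorE bound, *wexE* is not transcribed.
→ *wexE* is OFF in A.
Condition B:
Fumarate is present, so KulH is active.
With repressor KulH bound, *nolW* is not transcribed.
So NolW is not produced.
Fuculose is absent, so SovE is inactive.
No activator is available at the *vorE* promoter, so *vorE* is not transcribed.
So VorE is not produced.
Quinate is present, so PexY is active.
Itaconate is present, so KulV is inactive.
No repressor is bound and PexY is active, so *wexE* is transcribed.
→ *wexE* is ON in B.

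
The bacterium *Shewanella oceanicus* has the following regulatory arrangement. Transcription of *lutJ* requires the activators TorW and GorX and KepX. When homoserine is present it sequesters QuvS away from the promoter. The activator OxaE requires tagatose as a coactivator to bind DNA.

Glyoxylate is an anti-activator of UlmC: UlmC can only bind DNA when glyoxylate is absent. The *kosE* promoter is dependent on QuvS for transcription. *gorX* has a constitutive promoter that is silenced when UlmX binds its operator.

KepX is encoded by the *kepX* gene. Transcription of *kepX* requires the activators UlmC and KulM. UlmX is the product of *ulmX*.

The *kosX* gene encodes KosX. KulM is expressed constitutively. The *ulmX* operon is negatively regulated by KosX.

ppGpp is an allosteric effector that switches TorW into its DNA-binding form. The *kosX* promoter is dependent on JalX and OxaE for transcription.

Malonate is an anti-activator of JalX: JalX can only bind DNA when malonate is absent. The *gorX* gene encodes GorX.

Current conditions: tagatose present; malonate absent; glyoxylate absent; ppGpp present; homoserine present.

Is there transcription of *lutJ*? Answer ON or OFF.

ppGpp is present, so TorW is active.
Malonate is absent, so JalX is active.
Tagatose is present, so OxaE is active.
No repressor is bound and JalX and OxaE are active, so *kosX* is transcribed.
So KosX is produced and active.
With repressor KosX bound, *ulmX* is not transcribed.
So UlmX is not produced.
With no repressor bound, *gorX* is transcribed.
So GorX is produced and active.
Glyoxylate is absent, so UlmC is active.
KulM is produced constitutively and is active.
No repressor is bound and UlmC and KulM are active, so *kepX* is transcribed.
So KepX is produced and active.
No repressor is bound and TorW and GorX and KepX are active, so *lutJ* is transcribed.

ON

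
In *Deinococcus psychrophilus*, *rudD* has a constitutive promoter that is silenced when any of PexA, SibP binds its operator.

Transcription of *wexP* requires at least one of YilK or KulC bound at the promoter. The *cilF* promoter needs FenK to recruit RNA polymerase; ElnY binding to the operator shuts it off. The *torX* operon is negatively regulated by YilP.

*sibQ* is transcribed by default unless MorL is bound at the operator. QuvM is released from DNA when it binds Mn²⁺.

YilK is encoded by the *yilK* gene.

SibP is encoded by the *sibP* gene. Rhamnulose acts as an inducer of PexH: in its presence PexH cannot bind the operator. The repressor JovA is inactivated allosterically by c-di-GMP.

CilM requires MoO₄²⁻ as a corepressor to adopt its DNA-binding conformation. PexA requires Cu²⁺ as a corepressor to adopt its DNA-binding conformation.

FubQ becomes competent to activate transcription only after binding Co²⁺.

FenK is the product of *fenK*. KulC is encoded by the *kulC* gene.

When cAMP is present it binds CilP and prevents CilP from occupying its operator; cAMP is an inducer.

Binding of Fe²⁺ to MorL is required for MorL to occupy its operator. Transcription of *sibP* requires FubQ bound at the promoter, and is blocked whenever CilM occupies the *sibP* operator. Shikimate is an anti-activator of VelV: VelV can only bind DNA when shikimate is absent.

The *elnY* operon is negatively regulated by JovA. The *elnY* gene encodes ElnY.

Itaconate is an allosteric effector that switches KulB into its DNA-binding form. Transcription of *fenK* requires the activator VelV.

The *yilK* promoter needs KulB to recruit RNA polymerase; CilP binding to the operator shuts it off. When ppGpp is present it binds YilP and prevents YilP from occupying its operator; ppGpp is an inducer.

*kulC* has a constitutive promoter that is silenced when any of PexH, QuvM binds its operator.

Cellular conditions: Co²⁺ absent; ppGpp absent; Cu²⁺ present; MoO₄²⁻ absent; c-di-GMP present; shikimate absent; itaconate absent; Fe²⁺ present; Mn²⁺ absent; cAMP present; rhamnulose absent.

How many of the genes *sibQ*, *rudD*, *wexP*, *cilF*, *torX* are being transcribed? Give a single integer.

Fe²⁺ is present, so MorL is active.
With repressor MorL bound, *sibQ* is not transcribed.
→ *sibQ* is OFF.
Cu²⁺ is present, so PexA is active.
Co²⁺ is absent, so FubQ is inactive.
MoO₄²⁻ is absent, so CilM is inactive.
Required activator FubQ is absent, so *sibP* is not transcribed.
So SibP is not produced.
With repressor PexA bound, *rudD* is not transcribed.
→ *rudD* is OFF.
cAMP is present, so CilP is inactive.
Itaconate is absent, so KulB is inactive.
Required activator KulB is absent, so *yilK* is not transcribed.
So YilK is not produced.
Rhamnulose is absent, so PexH is active.
Mn²⁺ is absent, so QuvM is active.
With repressor PexH bound, *kulC* is not transcribed.
So KulC is not produced.
No activator is available at the *wexP* promoter, so *wexP* is not transcribed.
→ *wexP* is OFF.
Shikimate is absent, so VelV is active.
No repressor is bound and VelV is active, so *fenK* is transcribed.
So FenK is produced and active.
c-di-GMP is present, so JovA is inactive.
With no repressor bound, *elnY* is transcribed.
So ElnY is produced and active.
With repressor ElnY bound, *cilF* is not transcribed.
→ *cilF* is OFF.
ppGpp is absent, so YilP is active.
With repressor YilP bound, *torX* is not transcribed.
→ *torX* is OFF.
0 of the 5 genes are transcribed.

0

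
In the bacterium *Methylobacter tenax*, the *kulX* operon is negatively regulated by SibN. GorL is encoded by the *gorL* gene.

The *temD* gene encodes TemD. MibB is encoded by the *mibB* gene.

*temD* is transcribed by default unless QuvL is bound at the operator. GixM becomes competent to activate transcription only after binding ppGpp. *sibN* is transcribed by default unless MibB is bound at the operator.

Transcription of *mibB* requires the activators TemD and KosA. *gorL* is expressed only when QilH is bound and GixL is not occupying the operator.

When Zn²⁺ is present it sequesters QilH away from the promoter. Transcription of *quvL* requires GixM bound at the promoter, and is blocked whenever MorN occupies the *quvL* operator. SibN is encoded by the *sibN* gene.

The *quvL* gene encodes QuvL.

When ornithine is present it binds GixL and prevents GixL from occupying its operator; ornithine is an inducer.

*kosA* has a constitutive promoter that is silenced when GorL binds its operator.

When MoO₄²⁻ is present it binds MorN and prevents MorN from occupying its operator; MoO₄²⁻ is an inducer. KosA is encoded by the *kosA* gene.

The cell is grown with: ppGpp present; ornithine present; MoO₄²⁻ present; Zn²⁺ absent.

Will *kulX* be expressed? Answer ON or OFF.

ppGpp is present, so GixM is active.
MoO₄²⁻ is present, so MorN is inactive.
No repressor is bound and GixM is active, so *quvL* is transcribed.
So QuvL is produced and active.
With repressor QuvL bound, *temD* is not transcribed.
So TemD is not produced.
Ornithine is present, so GixL is inactive.
Zn²⁺ is absent, so QilH is active.
No repressor is bound and QilH is active, so *gorL* is transcribed.
So GorL is produced and active.
With repressor GorL bound, *kosA* is not transcribed.
So KosA is not produced.
Required activator TemD is absent, so *mibB* is not transcribed.
So MibB is not produced.
With no repressor bound, *sibN* is transcribed.
So SibN is produced and active.
With repressor SibN bound, *kulX* is not transcribed.

OFF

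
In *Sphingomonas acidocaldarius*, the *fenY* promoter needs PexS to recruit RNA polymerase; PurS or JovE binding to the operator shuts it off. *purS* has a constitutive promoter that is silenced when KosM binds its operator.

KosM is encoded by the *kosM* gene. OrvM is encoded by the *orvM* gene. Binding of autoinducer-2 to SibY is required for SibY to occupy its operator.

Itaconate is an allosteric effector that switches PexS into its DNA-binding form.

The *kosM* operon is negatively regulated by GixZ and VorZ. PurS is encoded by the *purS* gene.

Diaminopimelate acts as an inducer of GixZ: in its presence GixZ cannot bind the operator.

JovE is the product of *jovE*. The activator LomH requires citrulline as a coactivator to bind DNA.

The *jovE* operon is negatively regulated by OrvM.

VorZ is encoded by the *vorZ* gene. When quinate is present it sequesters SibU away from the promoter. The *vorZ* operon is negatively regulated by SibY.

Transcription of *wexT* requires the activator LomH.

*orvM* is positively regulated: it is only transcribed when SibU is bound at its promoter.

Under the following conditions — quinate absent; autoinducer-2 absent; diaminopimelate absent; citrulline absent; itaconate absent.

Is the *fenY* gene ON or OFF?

Diaminopimelate is absent, so GixZ is active.
Autoinducer-2 is absent, so SibY is inactive.
With no repressor bound, *vorZ* is transcribed.
So VorZ is produced and active.
With repressor GixZ bound, *kosM* is not transcribed.
So KosM is not produced.
With no repressor bound, *purS* is transcribed.
So PurS is produced and active.
Itaconate is absent, so PexS is inactive.
Quinate is absent, so SibU is active.
No repressor is bound and SibU is active, so *orvM* is transcribed.
So OrvM is produced and active.
With repressor OrvM bound, *jovE* is not transcribed.
So JovE is not produced.
With repressor PurS bound, *fenY* is not transcribed.

OFF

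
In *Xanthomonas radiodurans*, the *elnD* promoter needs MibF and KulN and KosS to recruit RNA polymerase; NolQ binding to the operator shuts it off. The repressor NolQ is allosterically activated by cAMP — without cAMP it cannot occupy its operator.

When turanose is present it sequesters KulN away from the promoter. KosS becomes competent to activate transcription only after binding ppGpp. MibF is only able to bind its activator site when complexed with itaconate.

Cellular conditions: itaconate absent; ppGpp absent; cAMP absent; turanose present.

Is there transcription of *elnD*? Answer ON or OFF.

OFF

Itaconate is absent, so MibF is inactive.
Turanose is present, so KulN is inactive.
cAMP is absent, so NolQ is inactive.
ppGpp is absent, so KosS is inactive.
Required activator MibF is absent, so *elnD* is not transcribed.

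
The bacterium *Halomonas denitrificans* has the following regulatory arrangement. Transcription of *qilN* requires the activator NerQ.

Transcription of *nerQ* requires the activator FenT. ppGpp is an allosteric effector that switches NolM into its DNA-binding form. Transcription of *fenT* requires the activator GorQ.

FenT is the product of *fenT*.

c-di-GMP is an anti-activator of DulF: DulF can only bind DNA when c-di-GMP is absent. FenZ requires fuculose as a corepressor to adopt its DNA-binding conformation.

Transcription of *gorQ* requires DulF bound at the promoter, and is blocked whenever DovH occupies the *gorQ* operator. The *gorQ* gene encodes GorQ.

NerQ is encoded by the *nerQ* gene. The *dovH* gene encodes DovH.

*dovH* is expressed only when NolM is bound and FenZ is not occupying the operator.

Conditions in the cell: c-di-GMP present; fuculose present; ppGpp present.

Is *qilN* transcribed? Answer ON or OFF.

ppGpp is present, so NolM is active.
Fuculose is present, so FenZ is active.
With repressor FenZ bound, *dovH* is not transcribed.
So DovH is not produced.
c-di-GMP is present, so DulF is inactive.
Required activator DulF is absent, so *gorQ* is not transcribed.
So GorQ is not produced.
Required activator GorQ is absent, so *fenT* is not transcribed.
So FenT is not produced.
Required activator FenT is absent, so *nerQ* is not transcribed.
So NerQ is not produced.
Required activator NerQ is absent, so *qilN* is not transcribed.

OFF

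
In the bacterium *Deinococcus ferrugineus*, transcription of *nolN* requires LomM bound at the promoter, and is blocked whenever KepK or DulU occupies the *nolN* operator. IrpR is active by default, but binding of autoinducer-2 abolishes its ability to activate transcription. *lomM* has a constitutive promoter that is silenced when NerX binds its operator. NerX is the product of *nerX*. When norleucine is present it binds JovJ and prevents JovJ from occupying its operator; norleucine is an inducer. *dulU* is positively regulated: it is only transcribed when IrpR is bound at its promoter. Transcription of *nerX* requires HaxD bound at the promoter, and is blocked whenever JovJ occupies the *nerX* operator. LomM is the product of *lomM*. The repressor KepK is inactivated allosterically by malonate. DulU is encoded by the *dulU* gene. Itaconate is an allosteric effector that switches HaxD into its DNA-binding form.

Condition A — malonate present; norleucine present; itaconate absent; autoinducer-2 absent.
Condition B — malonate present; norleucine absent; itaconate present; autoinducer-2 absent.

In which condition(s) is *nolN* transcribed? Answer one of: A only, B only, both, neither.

neither

Condition A:
Malonate is present, so KepK is inactive.
Norleucine is present, so JovJ is inactive.
Itaconate is absent, so HaxD is inactive.
Required activator HaxD is absent, so *nerX* is not transcribed.
So NerX is not produced.
With no repressor bound, *lomM* is transcribed.
So LomM is produced and active.
Autoinducer-2 is absent, so IrpR is active.
No repressor is bound and IrpR is active, so *dulU* is transcribed.
So DulU is produced and active.
With repressor DulU bound, *nolN* is not transcribed.
→ *nolN* is OFF in A.
Condition B:
Malonate is present, so KepK is inactive.
Norleucine is absent, so JovJ is active.
Itaconate is present, so HaxD is active.
With repressor JovJ bound, *nerX* is not transcribed.
So NerX is not produced.
With no repressor bound, *lomM* is transcribed.
So LomM is produced and active.
Autoinducer-2 is absent, so IrpR is active.
No repressor is bound and IrpR is active, so *dulU* is transcribed.
So DulU is produced and active.
With repressor DulU bound, *nolN* is not transcribed.
→ *nolN* is OFF in B.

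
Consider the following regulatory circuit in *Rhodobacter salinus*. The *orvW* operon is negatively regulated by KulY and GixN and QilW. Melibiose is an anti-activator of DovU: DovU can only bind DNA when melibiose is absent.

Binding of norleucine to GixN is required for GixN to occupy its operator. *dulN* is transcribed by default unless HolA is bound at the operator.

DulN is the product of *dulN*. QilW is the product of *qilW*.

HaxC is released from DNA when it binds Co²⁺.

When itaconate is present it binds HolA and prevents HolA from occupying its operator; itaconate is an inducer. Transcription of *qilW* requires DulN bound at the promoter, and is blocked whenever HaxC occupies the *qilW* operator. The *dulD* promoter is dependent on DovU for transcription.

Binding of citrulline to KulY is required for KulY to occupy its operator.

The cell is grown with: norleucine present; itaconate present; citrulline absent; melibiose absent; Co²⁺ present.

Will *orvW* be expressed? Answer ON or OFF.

OFF

Citrulline is absent, so KulY is inactive.
Norleucine is present, so GixN is active.
Co²⁺ is present, so HaxC is inactive.
Itaconate is present, so HolA is inactive.
With no repressor bound, *dulN* is transcribed.
So DulN is produced and active.
No repressor is bound and DulN is active, so *qilW* is transcribed.
So QilW is produced and active.
With repressor GixN bound, *orvW* is not transcribed.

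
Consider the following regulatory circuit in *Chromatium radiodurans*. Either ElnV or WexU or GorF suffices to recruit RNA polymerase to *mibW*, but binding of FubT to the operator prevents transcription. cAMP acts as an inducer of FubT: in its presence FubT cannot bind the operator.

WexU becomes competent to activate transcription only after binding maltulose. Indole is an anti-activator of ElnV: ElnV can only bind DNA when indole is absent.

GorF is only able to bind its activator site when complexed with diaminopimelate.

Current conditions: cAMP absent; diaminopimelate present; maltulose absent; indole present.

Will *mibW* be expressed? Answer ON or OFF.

Indole is present, so ElnV is inactive.
cAMP is absent, so FubT is active.
Maltulose is absent, so WexU is inactive.
Diaminopimelate is present, so GorF is active.
With repressor FubT bound, *mibW* is not transcribed.

OFF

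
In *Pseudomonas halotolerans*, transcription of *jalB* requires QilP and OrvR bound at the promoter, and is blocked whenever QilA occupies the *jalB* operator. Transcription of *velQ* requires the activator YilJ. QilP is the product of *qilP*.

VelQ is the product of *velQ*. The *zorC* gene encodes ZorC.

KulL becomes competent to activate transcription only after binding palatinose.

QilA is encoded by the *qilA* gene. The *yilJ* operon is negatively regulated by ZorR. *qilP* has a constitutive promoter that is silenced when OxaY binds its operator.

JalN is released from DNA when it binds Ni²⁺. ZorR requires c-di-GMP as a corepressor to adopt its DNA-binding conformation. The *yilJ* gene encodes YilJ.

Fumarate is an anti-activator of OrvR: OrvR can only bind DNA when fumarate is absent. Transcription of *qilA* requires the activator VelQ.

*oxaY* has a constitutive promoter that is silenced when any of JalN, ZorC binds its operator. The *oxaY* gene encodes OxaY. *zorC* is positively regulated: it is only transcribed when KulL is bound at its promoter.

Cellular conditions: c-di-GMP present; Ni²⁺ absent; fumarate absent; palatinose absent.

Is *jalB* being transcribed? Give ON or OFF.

Ni²⁺ is absent, so JalN is active.
Palatinose is absent, so KulL is inactive.
Required activator KulL is absent, so *zorC* is not transcribed.
So ZorC is not produced.
With repressor JalN bound, *oxaY* is not transcribed.
So OxaY is not produced.
With no repressor bound, *qilP* is transcribed.
So QilP is produced and active.
c-di-GMP is present, so ZorR is active.
With repressor ZorR bound, *yilJ* is not transcribed.
So YilJ is not produced.
Required activator YilJ is absent, so *velQ* is not transcribed.
So VelQ is not produced.
Required activator VelQ is absent, so *qilA* is not transcribed.
So QilA is not produced.
Fumarate is absent, so OrvR is active.
No repressor is bound and QilP and OrvR are active, so *jalB* is transcribed.

ON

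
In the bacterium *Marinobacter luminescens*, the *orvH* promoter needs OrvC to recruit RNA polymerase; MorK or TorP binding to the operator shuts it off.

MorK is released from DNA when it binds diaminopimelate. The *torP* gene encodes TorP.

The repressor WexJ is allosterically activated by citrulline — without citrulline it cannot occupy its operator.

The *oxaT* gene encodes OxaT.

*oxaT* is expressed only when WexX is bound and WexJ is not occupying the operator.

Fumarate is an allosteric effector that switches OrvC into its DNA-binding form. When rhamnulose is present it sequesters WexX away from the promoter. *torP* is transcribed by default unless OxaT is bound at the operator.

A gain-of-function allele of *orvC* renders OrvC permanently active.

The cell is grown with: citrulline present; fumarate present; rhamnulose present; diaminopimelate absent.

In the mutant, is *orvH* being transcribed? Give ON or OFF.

OrvC is constitutively active in this strain.
Diaminopimelate is absent, so MorK is active.
Rhamnulose is present, so WexX is inactive.
Citrulline is present, so WexJ is active.
With repressor WexJ bound, *oxaT* is not transcribed.
So OxaT is not produced.
With no repressor bound, *torP* is transcribed.
So TorP is produced and active.
With repressor MorK bound, *orvH* is not transcribed.

OFF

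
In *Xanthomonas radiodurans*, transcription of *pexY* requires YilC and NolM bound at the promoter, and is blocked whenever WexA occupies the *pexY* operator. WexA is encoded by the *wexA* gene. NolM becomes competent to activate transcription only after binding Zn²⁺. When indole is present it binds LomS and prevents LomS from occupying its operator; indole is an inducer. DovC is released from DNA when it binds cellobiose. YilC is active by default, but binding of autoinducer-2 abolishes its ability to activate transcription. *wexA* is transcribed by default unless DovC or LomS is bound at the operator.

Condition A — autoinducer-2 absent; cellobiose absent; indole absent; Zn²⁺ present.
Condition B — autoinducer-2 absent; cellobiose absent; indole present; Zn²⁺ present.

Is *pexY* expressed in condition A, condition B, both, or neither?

both

Condition A:
Autoinducer-2 is absent, so YilC is active.
Cellobiose is absent, so DovC is active.
Indole is absent, so LomS is active.
With repressor DovC bound, *wexA* is not transcribed.
So WexA is not produced.
Zn²⁺ is present, so NolM is active.
No repressor is bound and YilC and NolM are active, so *pexY* is transcribed.
→ *pexY* is ON in A.
Condition B:
Autoinducer-2 is absent, so YilC is active.
Cellobiose is absent, so DovC is active.
Indole is present, so LomS is inactive.
With repressor DovC bound, *wexA* is not transcribed.
So WexA is not produced.
Zn²⁺ is present, so NolM is active.
No repressor is bound and YilC and NolM are active, so *pexY* is transcribed.
→ *pexY* is ON in B.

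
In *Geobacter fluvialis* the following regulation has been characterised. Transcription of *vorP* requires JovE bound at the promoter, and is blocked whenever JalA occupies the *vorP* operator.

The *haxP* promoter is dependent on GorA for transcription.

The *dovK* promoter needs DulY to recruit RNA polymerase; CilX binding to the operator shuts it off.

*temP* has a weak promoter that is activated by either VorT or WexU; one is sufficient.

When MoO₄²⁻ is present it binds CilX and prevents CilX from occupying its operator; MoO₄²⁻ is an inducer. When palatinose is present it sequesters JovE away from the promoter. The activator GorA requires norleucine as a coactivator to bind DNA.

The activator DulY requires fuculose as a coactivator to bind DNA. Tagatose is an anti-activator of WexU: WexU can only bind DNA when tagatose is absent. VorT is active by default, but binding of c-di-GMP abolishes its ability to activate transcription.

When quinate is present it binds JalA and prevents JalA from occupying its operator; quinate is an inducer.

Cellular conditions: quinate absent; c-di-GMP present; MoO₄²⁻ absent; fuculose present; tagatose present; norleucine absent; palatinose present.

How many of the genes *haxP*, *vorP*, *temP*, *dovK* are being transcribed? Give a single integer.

Norleucine is absent, so GorA is inactive.
Required activator GorA is absent, so *haxP* is not transcribed.
→ *haxP* is OFF.
Palatinose is present, so JovE is inactive.
Quinate is absent, so JalA is active.
With repressor JalA bound, *vorP* is not transcribed.
→ *vorP* is OFF.
c-di-GMP is present, so VorT is inactive.
Tagatose is present, so WexU is inactive.
No activator is available at the *temP* promoter, so *temP* is not transcribed.
→ *temP* is OFF.
MoO₄²⁻ is absent, so CilX is active.
Fuculose is present, so DulY is active.
With repressor CilX bound, *dovK* is not transcribed.
→ *dovK* is OFF.
0 of the 4 genes are transcribed.

0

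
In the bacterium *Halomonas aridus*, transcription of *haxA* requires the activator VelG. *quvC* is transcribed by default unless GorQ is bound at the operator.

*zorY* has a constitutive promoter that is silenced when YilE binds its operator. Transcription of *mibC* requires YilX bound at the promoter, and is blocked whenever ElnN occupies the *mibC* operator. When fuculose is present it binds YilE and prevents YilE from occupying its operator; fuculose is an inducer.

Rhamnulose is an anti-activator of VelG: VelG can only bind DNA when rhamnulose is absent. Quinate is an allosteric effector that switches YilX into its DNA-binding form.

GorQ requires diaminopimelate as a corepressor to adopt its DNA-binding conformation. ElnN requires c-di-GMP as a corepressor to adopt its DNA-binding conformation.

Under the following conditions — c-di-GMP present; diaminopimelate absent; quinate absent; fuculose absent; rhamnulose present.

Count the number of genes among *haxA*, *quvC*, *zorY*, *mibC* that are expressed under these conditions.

1

Rhamnulose is present, so VelG is inactive.
Required activator VelG is absent, so *haxA* is not transcribed.
→ *haxA* is OFF.
Diaminopimelate is absent, so GorQ is inactive.
With no repressor bound, *quvC* is transcribed.
→ *quvC* is ON.
Fuculose is absent, so YilE is active.
With repressor YilE bound, *zorY* is not transcribed.
→ *zorY* is OFF.
c-di-GMP is present, so ElnN is active.
Quinate is absent, so YilX is inactive.
With repressor ElnN bound, *mibC* is not transcribed.
→ *mibC* is OFF.
1 of the 4 genes is transcribed.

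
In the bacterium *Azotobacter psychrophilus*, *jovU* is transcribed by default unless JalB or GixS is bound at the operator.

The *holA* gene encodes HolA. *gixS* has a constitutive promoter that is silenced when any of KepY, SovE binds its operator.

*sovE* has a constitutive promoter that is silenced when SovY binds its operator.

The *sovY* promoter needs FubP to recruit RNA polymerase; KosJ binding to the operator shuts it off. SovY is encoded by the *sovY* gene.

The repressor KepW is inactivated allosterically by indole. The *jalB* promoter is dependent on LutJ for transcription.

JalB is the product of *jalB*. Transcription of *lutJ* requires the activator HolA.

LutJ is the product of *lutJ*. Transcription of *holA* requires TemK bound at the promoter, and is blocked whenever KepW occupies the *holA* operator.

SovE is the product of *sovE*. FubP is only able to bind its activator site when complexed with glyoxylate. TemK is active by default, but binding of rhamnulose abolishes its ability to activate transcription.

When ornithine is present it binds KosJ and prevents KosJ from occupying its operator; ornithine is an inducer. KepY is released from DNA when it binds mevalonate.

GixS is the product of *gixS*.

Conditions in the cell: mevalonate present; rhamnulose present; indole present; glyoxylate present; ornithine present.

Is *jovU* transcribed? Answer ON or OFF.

Rhamnulose is present, so TemK is inactive.
Indole is present, so KepW is inactive.
Required activator TemK is absent, so *holA* is not transcribed.
So HolA is not produced.
Required activator HolA is absent, so *lutJ* is not transcribed.
So LutJ is not produced.
Required activator LutJ is absent, so *jalB* is not transcribed.
So JalB is not produced.
Mevalonate is present, so KepY is inactive.
Glyoxylate is present, so FubP is active.
Ornithine is present, so KosJ is inactive.
No repressor is bound and FubP is active, so *sovY* is transcribed.
So SovY is produced and active.
With repressor SovY bound, *sovE* is not transcribed.
So SovE is not produced.
With no repressor bound, *gixS* is transcribed.
So GixS is produced and active.
With repressor GixS bound, *jovU* is not transcribed.

OFF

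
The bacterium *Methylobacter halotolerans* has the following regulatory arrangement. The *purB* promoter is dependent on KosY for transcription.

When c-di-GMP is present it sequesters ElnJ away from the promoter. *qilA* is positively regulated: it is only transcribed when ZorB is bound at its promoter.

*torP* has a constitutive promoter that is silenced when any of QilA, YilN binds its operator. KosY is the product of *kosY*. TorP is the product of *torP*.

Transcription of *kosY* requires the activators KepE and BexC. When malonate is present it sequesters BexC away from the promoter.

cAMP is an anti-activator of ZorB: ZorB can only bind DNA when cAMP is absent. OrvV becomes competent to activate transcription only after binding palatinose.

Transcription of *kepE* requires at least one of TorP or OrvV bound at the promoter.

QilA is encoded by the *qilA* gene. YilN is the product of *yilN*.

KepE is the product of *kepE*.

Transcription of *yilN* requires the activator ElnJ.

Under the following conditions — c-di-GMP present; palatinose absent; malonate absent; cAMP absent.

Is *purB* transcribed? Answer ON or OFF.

cAMP is absent, so ZorB is active.
No repressor is bound and ZorB is active, so *qilA* is transcribed.
So QilA is produced and active.
c-di-GMP is present, so ElnJ is inactive.
Required activator ElnJ is absent, so *yilN* is not transcribed.
So YilN is not produced.
With repressor QilA bound, *torP* is not transcribed.
So TorP is not produced.
Palatinose is absent, so OrvV is inactive.
No activator is available at the *kepE* promoter, so *kepE* is not transcribed.
So KepE is not produced.
Malonate is absent, so BexC is active.
Required activator KepE is absent, so *kosY* is not transcribed.
So KosY is not produced.
Required activator KosY is absent, so *purB* is not transcribed.

OFF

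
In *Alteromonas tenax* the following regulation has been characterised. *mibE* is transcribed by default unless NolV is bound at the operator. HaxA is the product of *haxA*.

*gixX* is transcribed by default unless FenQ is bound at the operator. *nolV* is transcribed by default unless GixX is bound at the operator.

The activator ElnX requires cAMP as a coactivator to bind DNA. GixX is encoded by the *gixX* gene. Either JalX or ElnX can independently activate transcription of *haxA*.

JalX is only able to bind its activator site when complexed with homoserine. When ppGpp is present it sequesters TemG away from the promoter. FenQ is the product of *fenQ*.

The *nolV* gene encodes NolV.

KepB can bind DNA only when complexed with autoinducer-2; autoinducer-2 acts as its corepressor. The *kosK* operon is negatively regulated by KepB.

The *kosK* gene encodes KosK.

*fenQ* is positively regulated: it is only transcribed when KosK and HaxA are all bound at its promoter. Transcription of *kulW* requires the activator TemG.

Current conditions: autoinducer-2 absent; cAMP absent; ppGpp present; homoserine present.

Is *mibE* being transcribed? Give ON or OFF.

OFF

Autoinducer-2 is absent, so KepB is inactive.
With no repressor bound, *kosK* is transcribed.
So KosK is produced and active.
Homoserine is present, so JalX is active.
cAMP is absent, so ElnX is inactive.
Activator JalX is present, so *haxA* is transcribed.
So HaxA is produced and active.
No repressor is bound and KosK and HaxA are active, so *fenQ* is transcribed.
So FenQ is produced and active.
With repressor FenQ bound, *gixX* is not transcribed.
So GixX is not produced.
With no repressor bound, *nolV* is transcribed.
So NolV is produced and active.
With repressor NolV bound, *mibE* is not transcribed.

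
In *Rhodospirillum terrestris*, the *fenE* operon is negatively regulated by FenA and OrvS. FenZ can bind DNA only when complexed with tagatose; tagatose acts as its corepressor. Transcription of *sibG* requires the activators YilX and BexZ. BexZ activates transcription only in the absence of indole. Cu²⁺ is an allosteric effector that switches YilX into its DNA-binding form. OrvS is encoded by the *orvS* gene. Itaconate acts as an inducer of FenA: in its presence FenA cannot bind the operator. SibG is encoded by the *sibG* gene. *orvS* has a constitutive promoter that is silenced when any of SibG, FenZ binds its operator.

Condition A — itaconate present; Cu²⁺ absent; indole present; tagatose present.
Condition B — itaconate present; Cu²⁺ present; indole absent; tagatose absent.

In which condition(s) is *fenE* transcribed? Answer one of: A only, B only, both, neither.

both

Condition A:
Itaconate is present, so FenA is inactive.
Cu²⁺ is absent, so YilX is inactive.
Indole is present, so BexZ is inactive.
Required activator YilX is absent, so *sibG* is not transcribed.
So SibG is not produced.
Tagatose is present, so FenZ is active.
With repressor FenZ bound, *orvS* is not transcribed.
So OrvS is not produced.
With no repressor bound, *fenE* is transcribed.
→ *fenE* is ON in A.
Condition B:
Itaconate is present, so FenA is inactive.
Cu²⁺ is present, so YilX is active.
Indole is absent, so BexZ is active.
No repressor is bound and YilX and BexZ are active, so *sibG* is transcribed.
So SibG is produced and active.
Tagatose is absent, so FenZ is inactive.
With repressor SibG bound, *orvS* is not transcribed.
So OrvS is not produced.
With no repressor bound, *fenE* is transcribed.
→ *fenE* is ON in B.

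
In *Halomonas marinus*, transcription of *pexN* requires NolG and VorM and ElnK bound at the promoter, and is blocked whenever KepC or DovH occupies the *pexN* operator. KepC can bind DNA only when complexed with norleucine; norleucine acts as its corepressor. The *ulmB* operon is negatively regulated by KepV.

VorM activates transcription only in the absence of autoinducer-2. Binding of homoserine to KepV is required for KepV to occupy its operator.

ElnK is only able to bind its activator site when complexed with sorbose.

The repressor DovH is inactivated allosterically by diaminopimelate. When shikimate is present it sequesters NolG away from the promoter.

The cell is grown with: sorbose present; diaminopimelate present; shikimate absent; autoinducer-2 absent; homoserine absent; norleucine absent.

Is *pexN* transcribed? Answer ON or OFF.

Norleucine is absent, so KepC is inactive.
Shikimate is absent, so NolG is active.
Autoinducer-2 is absent, so VorM is active.
Diaminopimelate is present, so DovH is inactive.
Sorbose is present, so ElnK is active.
No repressor is bound and NolG and VorM and ElnK are active, so *pexN* is transcribed.

ON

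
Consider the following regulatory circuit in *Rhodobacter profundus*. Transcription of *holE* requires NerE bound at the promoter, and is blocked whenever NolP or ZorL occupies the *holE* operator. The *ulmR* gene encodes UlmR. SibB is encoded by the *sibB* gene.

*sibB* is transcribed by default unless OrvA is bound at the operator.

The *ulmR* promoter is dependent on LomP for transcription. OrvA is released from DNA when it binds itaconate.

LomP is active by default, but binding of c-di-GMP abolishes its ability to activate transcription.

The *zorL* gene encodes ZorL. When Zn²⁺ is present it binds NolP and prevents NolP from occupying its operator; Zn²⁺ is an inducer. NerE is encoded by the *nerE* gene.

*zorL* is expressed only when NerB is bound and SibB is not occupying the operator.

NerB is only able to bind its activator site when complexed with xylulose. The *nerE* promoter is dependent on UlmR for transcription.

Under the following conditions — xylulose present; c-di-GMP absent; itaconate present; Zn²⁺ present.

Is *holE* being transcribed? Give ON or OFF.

c-di-GMP is absent, so LomP is active.
No repressor is bound and LomP is active, so *ulmR* is transcribed.
So UlmR is produced and active.
No repressor is bound and UlmR is active, so *nerE* is transcribed.
So NerE is produced and active.
Zn²⁺ is present, so NolP is inactive.
Xylulose is present, so NerB is active.
Itaconate is present, so OrvA is inactive.
With no repressor bound, *sibB* is transcribed.
So SibB is produced and active.
With repressor SibB bound, *zorL* is not transcribed.
So ZorL is not produced.
No repressor is bound and NerE is active, so *holE* is transcribed.

ON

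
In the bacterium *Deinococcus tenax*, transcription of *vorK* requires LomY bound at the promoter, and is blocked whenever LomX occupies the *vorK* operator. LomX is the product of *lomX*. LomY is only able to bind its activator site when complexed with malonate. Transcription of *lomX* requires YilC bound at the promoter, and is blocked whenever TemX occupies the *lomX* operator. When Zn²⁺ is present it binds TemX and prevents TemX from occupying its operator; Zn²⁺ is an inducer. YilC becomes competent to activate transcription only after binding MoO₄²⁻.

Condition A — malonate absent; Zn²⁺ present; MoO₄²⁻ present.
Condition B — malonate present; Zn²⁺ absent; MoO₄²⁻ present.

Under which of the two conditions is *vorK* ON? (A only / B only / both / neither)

B only

Condition A:
Malonate is absent, so LomY is inactive.
Zn²⁺ is present, so TemX is inactive.
MoO₄²⁻ is present, so YilC is active.
No repressor is bound and YilC is active, so *lomX* is transcribed.
So LomX is produced and active.
With repressor LomX bound, *vorK* is not transcribed.
→ *vorK* is OFF in A.
Condition B:
Malonate is present, so LomY is active.
Zn²⁺ is absent, so TemX is active.
MoO₄²⁻ is present, so YilC is active.
With repressor TemX bound, *lomX* is not transcribed.
So LomX is not produced.
No repressor is bound and LomY is active, so *vorK* is transcribed.
→ *vorK* is ON in B.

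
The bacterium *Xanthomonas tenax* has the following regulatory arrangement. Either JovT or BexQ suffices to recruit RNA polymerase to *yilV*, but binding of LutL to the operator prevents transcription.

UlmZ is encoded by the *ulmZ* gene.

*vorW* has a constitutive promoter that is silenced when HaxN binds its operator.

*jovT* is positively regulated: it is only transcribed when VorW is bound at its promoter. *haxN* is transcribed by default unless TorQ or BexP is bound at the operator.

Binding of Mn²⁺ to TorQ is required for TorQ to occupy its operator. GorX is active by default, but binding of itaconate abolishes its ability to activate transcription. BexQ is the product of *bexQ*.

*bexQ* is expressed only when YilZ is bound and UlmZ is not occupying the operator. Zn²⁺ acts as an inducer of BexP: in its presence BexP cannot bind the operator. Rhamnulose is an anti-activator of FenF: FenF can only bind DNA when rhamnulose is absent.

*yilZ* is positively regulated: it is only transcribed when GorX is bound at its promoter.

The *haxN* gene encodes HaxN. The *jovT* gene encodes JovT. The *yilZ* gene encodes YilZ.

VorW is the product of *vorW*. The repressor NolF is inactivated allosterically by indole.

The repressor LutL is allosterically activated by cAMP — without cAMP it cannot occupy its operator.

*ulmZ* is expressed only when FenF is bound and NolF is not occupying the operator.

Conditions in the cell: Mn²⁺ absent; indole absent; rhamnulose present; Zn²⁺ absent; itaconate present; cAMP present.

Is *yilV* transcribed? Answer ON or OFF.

OFF

Mn²⁺ is absent, so TorQ is inactive.
Zn²⁺ is absent, so BexP is active.
With repressor BexP bound, *haxN* is not transcribed.
So HaxN is not produced.
With no repressor bound, *vorW* is transcribed.
So VorW is produced and active.
No repressor is bound and VorW is active, so *jovT* is transcribed.
So JovT is produced and active.
cAMP is present, so LutL is active.
Rhamnulose is present, so FenF is inactive.
Indole is absent, so NolF is active.
With repressor NolF bound, *ulmZ* is not transcribed.
So UlmZ is not produced.
Itaconate is present, so GorX is inactive.
Required activator GorX is absent, so *yilZ* is not transcribed.
So YilZ is not produced.
Required activator YilZ is absent, so *bexQ* is not transcribed.
So BexQ is not produced.
With repressor LutL bound, *yilV* is not transcribed.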